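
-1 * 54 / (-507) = 18 / 169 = 0.11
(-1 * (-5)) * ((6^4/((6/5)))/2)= 2700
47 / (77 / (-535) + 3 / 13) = 326885 / 604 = 541.20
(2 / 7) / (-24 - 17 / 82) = -164 / 13895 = -0.01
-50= -50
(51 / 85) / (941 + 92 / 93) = 279 / 438025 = 0.00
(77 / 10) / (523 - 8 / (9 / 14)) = 693 / 45950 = 0.02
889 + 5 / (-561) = 498724 / 561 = 888.99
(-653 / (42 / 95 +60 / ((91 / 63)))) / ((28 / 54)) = -7258095 / 241948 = -30.00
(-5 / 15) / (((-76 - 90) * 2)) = 1 / 996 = 0.00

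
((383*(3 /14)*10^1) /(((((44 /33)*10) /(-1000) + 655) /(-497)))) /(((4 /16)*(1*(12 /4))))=-10197375 /12281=-830.34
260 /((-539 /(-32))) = 8320 /539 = 15.44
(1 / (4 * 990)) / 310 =1 / 1227600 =0.00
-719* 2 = -1438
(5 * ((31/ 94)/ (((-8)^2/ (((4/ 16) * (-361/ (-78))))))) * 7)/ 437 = 20615/ 43170816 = 0.00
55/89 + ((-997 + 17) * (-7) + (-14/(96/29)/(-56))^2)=90035971169/13123584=6860.62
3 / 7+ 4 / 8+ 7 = 111 / 14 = 7.93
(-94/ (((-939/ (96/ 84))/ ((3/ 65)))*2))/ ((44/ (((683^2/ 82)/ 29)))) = 21924983/ 1862645785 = 0.01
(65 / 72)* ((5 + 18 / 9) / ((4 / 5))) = 2275 / 288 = 7.90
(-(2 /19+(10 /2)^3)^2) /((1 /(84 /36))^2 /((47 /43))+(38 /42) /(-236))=-9212670937596 /96655945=-95314.06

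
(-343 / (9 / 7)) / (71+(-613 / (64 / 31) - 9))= 153664 / 135315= 1.14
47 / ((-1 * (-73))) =47 / 73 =0.64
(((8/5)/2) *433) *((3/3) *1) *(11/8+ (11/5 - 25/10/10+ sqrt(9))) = 109549/50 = 2190.98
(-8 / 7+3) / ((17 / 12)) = 156 / 119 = 1.31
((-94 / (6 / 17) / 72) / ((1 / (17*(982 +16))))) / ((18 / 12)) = -6777917 / 162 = -41838.99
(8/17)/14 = 4/119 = 0.03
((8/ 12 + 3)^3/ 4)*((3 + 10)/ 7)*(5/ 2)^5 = 2235.11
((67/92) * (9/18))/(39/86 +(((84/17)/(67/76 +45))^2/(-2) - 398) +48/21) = -70866834793447/76926534855398836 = -0.00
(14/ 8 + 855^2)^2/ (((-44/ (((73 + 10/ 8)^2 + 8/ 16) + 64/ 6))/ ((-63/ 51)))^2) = 29458352095762416432041569/ 2291728384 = 12854207462555220.69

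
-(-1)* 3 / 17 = 3 / 17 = 0.18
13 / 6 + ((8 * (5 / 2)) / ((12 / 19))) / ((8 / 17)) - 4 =65.46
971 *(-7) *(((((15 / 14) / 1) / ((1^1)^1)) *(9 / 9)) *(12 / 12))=-14565 / 2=-7282.50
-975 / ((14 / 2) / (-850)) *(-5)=-4143750 / 7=-591964.29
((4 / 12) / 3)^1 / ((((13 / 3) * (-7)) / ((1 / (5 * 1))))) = -1 / 1365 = -0.00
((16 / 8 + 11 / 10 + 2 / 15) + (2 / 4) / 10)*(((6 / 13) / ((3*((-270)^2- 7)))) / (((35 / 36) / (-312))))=-28368 / 12756275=-0.00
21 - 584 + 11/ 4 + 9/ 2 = -2223/ 4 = -555.75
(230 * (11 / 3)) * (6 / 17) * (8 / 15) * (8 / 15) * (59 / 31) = 3821312 / 23715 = 161.13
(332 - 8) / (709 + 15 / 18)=1944 / 4259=0.46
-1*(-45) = 45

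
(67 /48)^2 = 4489 /2304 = 1.95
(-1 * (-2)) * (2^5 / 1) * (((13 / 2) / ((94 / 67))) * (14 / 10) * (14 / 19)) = 1365728 / 4465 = 305.87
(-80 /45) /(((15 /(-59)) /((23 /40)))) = 2714 /675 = 4.02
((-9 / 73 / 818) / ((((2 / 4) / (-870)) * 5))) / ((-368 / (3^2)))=-7047 / 5493688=-0.00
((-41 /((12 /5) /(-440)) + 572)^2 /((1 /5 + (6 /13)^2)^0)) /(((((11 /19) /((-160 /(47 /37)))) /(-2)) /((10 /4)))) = 30105719670400 /423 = 71171914114.42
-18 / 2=-9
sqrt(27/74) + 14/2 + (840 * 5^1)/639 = 3 * sqrt(222)/74 + 2891/213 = 14.18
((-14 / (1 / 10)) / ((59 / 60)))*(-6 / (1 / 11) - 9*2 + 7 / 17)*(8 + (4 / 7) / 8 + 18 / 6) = 132153000 / 1003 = 131757.73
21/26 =0.81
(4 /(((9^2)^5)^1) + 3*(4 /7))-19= -421900912493 /24407490807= -17.29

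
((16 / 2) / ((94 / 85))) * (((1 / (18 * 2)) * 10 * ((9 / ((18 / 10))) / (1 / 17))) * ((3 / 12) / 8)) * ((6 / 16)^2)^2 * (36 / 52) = 2926125 / 40042496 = 0.07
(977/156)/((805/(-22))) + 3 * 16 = 47.83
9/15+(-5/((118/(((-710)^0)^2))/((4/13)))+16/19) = 104129/72865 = 1.43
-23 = -23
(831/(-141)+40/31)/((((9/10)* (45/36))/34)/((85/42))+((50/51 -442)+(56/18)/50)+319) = 3488981400/92422940239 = 0.04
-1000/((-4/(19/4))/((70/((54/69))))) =1911875/18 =106215.28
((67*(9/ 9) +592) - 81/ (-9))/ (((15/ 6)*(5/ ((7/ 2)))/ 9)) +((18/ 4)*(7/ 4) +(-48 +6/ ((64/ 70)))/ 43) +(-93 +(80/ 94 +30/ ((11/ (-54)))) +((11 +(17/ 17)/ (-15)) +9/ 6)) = 39036293437/ 26677200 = 1463.28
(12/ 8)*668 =1002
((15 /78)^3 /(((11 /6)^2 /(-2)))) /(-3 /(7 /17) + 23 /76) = 119700 /197516891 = 0.00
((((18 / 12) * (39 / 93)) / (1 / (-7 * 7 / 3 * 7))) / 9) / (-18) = 4459 / 10044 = 0.44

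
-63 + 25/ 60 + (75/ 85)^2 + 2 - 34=-325315/ 3468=-93.80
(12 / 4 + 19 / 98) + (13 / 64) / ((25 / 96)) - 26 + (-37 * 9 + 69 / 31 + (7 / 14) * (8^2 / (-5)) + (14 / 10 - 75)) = -16435592 / 37975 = -432.80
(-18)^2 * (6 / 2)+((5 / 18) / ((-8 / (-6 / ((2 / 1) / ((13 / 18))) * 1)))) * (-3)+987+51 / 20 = 2824307 / 1440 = 1961.32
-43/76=-0.57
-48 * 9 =-432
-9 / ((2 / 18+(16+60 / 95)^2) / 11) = -321651 / 899065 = -0.36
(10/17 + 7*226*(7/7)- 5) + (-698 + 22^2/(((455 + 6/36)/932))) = 86847619/46427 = 1870.63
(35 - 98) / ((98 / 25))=-225 / 14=-16.07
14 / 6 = 7 / 3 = 2.33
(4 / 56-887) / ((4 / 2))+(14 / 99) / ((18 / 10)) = -443.39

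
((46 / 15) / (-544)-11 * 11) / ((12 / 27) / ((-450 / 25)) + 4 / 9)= -13329981 / 46240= -288.28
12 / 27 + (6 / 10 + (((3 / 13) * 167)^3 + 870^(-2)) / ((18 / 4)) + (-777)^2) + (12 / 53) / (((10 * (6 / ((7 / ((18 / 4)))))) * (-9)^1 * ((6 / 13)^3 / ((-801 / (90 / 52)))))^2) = 8662587212566557385773493 / 14051437082690670000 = 616491.19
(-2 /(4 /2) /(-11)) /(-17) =-1 /187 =-0.01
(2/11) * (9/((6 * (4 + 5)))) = 1/33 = 0.03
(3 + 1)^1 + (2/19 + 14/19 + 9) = 263/19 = 13.84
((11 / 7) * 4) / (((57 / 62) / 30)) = 27280 / 133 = 205.11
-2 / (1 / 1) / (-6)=1 / 3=0.33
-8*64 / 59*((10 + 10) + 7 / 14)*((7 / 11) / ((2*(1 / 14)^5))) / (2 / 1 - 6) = 4939375616 / 649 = 7610748.25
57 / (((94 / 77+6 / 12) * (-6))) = -1463 / 265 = -5.52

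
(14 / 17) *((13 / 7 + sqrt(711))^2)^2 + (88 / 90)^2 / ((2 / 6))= 10922496 *sqrt(79) / 833 + 1686311446616 / 3935925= 544985.09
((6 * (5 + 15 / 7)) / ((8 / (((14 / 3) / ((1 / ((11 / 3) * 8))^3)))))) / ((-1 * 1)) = -17036800 / 27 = -630992.59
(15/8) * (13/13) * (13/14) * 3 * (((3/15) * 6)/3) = 117/56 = 2.09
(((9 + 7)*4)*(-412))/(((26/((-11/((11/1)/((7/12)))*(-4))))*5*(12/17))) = -392224/585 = -670.47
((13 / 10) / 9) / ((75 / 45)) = 13 / 150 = 0.09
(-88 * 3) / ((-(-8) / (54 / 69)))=-594 / 23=-25.83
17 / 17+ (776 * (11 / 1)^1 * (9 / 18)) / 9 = 4277 / 9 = 475.22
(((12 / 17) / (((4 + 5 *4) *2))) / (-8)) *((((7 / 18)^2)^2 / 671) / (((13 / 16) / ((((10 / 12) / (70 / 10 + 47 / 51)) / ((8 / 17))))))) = -204085 / 11838242617344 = -0.00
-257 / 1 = -257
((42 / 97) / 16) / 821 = 21 / 637096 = 0.00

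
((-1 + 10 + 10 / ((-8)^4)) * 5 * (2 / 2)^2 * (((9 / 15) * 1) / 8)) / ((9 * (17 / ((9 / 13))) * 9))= 18437 / 10862592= 0.00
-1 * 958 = -958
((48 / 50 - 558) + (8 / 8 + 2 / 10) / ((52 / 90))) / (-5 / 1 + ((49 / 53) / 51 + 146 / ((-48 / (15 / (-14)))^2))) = 12230931589632 / 108193160725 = 113.05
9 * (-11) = -99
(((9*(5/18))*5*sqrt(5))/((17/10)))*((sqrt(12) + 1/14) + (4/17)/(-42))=5875*sqrt(5)/12138 + 250*sqrt(15)/17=58.04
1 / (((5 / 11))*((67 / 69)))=759 / 335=2.27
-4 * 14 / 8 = -7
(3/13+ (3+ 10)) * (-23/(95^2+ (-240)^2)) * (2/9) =-7912/7795125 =-0.00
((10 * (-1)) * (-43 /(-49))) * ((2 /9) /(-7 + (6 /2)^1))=215 /441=0.49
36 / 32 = 9 / 8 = 1.12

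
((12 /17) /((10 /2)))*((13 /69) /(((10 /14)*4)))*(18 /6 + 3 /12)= 1183 /39100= 0.03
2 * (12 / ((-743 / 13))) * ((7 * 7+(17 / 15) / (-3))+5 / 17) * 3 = -3891784 / 63155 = -61.62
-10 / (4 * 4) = -5 / 8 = -0.62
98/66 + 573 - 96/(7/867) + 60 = -2600090/231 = -11255.80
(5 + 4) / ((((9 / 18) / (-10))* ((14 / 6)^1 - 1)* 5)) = -27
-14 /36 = -7 /18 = -0.39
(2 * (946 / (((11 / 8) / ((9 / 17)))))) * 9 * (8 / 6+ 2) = 371520 / 17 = 21854.12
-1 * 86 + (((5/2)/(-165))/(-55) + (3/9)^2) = -85.89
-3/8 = -0.38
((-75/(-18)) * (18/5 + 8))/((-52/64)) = -2320/39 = -59.49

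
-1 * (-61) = 61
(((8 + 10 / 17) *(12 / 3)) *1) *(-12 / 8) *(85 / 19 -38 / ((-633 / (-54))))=-4326564 / 68153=-63.48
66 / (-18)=-3.67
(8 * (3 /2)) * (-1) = -12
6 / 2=3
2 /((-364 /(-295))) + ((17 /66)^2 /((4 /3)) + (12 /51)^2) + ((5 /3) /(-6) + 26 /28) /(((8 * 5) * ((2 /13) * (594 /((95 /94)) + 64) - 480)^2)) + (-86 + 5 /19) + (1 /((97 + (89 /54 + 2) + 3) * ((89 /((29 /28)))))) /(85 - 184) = -1381591885527930790375995925 /16445399868231797086880256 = -84.01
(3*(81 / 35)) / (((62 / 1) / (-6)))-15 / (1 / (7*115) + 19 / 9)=-129068991 / 16604840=-7.77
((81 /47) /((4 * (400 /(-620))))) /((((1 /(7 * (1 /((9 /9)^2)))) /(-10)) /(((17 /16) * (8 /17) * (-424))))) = -931581 /94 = -9910.44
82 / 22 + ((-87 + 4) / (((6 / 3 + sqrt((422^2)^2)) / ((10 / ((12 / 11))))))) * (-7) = 44160661 / 11753676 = 3.76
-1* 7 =-7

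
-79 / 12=-6.58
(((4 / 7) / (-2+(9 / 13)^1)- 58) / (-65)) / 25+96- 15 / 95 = 352268001 / 3674125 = 95.88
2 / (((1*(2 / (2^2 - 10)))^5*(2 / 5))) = -1215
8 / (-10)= -4 / 5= -0.80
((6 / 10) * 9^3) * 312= 682344 / 5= 136468.80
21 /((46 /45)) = 945 /46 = 20.54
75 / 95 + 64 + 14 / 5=6421 / 95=67.59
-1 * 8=-8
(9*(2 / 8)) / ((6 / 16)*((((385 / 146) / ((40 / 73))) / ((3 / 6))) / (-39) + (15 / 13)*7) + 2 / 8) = 1872 / 2651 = 0.71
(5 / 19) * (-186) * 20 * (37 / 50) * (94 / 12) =-107818 / 19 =-5674.63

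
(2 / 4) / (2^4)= 1 / 32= 0.03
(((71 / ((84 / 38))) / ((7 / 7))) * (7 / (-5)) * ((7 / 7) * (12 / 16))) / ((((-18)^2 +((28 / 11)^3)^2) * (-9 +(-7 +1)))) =2389835789 / 633525640800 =0.00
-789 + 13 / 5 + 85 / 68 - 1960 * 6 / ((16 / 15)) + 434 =-227523 / 20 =-11376.15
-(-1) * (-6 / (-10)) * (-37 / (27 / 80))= -592 / 9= -65.78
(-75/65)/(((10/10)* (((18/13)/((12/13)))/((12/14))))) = -60/91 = -0.66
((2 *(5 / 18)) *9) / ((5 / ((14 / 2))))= 7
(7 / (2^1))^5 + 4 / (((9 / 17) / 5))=162143 / 288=563.00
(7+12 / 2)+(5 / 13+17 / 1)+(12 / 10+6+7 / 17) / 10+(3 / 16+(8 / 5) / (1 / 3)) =3194183 / 88400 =36.13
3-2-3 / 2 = -1 / 2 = -0.50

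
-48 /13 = -3.69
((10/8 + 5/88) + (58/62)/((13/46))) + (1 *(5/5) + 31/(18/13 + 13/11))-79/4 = -26733259/13015288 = -2.05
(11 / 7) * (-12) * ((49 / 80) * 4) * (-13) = 3003 / 5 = 600.60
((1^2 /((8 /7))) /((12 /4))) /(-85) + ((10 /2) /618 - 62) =-13026461 /210120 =-62.00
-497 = -497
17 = 17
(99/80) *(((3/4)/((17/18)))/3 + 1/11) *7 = 8379/2720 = 3.08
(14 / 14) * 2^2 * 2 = 8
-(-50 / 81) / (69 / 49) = 2450 / 5589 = 0.44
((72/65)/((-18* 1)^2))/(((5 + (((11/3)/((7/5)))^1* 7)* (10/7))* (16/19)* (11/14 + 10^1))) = 931/77145900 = 0.00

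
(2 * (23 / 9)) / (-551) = -46 / 4959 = -0.01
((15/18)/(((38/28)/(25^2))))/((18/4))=43750/513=85.28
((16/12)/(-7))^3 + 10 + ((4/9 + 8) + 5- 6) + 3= 189272/9261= 20.44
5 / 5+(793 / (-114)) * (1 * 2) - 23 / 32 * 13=-40595 / 1824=-22.26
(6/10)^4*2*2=324/625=0.52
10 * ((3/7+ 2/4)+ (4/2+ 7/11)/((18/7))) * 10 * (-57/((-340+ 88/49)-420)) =14.69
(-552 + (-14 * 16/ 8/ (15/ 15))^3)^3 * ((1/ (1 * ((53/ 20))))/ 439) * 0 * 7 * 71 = 0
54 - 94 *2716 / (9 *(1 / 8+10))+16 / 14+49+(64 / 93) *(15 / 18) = -2696.97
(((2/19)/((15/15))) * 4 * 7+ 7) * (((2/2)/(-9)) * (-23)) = 483/19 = 25.42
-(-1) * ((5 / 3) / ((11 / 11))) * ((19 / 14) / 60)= 19 / 504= 0.04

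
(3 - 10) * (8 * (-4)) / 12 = 18.67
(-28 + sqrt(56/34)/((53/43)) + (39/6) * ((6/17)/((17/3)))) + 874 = 86 * sqrt(119)/901 + 244611/289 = 847.45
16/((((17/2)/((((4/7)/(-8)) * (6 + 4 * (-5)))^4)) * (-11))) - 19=-3585/187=-19.17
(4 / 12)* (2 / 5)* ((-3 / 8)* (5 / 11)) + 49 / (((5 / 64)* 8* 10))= 8599 / 1100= 7.82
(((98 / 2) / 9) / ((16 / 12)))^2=2401 / 144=16.67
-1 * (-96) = 96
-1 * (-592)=592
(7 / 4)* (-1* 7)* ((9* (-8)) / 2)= 441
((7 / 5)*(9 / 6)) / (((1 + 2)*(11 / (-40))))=-28 / 11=-2.55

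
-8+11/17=-7.35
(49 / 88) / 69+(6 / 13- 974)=-76846595 / 78936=-973.53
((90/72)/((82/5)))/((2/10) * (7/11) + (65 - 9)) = 0.00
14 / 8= 7 / 4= 1.75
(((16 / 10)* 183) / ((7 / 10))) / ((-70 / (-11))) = 65.73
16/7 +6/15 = 94/35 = 2.69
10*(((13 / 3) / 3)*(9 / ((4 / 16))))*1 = 520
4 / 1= 4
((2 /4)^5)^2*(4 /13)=1 /3328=0.00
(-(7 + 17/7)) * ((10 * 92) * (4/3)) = -80960/7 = -11565.71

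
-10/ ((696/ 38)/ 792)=-12540/ 29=-432.41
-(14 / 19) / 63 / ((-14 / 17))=17 / 1197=0.01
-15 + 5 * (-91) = -470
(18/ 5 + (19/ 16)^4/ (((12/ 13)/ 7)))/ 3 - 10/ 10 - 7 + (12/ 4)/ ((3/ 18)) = 191416631/ 11796480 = 16.23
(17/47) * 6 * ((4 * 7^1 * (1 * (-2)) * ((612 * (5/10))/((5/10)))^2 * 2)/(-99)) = 475421184/517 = 919576.76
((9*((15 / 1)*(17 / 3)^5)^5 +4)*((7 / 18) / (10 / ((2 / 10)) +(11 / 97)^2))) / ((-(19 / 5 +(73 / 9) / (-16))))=-47508854157437853235512116372791505596120 / 432254276069178249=-109909506481861861393460.80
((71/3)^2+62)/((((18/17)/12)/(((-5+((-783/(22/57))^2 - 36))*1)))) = 17235965361001/594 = 29016776702.02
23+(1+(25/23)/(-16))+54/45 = 46243/1840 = 25.13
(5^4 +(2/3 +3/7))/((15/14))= 584.36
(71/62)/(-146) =-71/9052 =-0.01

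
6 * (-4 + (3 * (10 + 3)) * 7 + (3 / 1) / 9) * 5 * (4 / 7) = 32320 / 7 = 4617.14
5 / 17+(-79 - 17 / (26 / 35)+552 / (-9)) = -216037 / 1326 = -162.92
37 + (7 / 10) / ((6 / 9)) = 761 / 20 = 38.05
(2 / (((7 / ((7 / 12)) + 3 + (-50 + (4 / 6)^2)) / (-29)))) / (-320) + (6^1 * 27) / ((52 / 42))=84638367 / 646880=130.84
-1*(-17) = 17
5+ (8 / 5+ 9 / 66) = 6.74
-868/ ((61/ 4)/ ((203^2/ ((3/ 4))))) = -3127380.28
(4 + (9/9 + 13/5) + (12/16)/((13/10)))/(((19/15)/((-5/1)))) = -15945/494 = -32.28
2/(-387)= -2/387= -0.01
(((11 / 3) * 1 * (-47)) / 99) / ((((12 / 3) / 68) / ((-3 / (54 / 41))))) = 32759 / 486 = 67.41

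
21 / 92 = 0.23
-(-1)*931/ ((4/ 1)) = 931/ 4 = 232.75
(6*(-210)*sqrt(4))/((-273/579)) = 69480/13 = 5344.62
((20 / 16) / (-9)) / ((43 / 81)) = -45 / 172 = -0.26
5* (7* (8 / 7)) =40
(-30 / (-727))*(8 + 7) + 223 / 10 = 166621 / 7270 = 22.92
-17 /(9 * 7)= -17 /63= -0.27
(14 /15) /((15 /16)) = 224 /225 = 1.00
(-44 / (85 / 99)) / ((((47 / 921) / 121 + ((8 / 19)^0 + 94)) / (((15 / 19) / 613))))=-728155494 / 1048101964529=-0.00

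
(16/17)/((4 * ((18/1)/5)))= 10/153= 0.07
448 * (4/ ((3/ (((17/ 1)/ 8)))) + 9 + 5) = 22624/ 3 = 7541.33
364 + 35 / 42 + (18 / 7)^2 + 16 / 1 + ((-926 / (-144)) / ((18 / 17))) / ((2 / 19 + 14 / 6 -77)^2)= 2904687690007 / 7497000000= 387.45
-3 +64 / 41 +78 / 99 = -0.65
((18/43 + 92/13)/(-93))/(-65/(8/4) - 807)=0.00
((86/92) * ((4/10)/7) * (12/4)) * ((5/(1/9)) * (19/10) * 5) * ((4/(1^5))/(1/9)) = 397062/161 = 2466.22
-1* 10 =-10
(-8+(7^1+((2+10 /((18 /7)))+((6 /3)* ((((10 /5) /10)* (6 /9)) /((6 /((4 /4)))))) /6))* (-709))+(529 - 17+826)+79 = -1044154 /135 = -7734.47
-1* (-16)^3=4096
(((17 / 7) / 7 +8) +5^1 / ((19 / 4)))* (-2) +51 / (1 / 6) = 287.20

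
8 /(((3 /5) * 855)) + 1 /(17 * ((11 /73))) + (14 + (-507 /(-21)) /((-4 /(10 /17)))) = 14579371 /1343034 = 10.86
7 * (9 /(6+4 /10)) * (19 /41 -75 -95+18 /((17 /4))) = -36292725 /22304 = -1627.18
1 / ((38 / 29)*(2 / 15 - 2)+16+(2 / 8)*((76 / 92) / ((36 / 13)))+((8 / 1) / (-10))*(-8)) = 96048 / 1923707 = 0.05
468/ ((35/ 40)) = 3744/ 7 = 534.86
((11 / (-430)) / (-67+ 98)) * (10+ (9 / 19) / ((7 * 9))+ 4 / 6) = -46849 / 5318670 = -0.01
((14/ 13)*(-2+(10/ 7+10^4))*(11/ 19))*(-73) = -5916504/ 13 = -455115.69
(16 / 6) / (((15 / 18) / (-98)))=-1568 / 5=-313.60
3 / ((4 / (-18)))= -27 / 2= -13.50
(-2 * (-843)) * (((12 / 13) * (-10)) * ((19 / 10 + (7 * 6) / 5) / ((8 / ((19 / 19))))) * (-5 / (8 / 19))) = 24746265 / 104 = 237944.86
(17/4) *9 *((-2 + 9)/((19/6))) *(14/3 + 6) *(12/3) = 68544/19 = 3607.58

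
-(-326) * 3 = 978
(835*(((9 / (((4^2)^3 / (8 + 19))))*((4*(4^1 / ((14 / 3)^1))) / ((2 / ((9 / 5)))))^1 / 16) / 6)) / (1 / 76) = 6939351 / 57344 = 121.01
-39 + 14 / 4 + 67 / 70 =-34.54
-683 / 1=-683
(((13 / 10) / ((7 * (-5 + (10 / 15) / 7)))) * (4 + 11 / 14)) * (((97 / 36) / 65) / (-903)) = 6499 / 781275600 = 0.00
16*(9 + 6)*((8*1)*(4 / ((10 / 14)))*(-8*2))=-172032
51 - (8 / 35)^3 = 2186113 / 42875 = 50.99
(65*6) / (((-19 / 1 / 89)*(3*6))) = -5785 / 57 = -101.49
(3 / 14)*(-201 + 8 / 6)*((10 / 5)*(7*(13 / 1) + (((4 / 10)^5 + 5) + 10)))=-28348274 / 3125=-9071.45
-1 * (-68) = 68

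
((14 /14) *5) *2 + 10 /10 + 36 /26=161 /13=12.38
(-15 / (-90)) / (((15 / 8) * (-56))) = -1 / 630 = -0.00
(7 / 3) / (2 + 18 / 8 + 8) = 4 / 21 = 0.19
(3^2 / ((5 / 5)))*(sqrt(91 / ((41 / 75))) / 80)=9*sqrt(11193) / 656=1.45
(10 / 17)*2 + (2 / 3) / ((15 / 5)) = 214 / 153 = 1.40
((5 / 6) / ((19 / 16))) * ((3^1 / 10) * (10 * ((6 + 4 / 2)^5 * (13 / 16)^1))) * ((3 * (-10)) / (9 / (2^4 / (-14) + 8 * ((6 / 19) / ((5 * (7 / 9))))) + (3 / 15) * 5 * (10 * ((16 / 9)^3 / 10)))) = 7639341465600 / 57371963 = 133154.61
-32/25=-1.28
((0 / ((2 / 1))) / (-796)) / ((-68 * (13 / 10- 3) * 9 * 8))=0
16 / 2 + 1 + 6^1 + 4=19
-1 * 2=-2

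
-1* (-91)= 91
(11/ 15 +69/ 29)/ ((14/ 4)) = 0.89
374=374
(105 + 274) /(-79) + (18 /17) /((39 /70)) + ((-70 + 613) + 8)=548.10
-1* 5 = -5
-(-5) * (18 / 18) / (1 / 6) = 30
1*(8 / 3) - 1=5 / 3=1.67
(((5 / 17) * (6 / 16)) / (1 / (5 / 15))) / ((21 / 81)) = 135 / 952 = 0.14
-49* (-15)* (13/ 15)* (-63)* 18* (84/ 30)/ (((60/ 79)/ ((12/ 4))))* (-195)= 7789547493/ 5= 1557909498.60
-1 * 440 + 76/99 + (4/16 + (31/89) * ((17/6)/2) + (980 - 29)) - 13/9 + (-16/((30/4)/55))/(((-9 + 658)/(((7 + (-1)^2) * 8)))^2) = 31279952729/61342182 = 509.93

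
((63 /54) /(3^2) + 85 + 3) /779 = 4759 /42066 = 0.11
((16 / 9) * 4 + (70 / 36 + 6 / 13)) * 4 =38.07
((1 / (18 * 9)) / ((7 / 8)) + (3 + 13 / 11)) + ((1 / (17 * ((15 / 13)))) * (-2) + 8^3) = 273600896 / 530145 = 516.09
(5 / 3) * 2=10 / 3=3.33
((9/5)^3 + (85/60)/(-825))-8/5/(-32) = 145537/24750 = 5.88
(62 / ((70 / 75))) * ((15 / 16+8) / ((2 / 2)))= 66495 / 112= 593.71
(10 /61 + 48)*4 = 11752 /61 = 192.66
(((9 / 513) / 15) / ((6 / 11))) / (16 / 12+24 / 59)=0.00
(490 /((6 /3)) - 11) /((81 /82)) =2132 /9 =236.89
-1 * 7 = -7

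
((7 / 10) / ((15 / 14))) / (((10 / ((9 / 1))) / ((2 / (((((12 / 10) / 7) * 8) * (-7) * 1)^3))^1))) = -49 / 36864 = -0.00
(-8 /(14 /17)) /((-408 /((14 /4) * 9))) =3 /4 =0.75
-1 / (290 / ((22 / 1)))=-0.08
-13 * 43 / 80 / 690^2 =-559 / 38088000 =-0.00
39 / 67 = 0.58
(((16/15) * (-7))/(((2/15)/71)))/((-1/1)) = 3976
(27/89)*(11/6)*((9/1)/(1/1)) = 891/178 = 5.01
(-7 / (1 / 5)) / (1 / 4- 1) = 140 / 3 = 46.67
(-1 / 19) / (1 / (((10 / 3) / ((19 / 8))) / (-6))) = 40 / 3249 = 0.01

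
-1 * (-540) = 540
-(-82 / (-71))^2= -6724 / 5041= -1.33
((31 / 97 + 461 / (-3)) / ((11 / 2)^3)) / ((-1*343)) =356992 / 132851103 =0.00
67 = 67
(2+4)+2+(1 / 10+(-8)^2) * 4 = 1322 / 5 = 264.40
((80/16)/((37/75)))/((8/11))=4125/296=13.94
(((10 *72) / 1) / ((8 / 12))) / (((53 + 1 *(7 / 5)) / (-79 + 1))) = -26325 / 17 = -1548.53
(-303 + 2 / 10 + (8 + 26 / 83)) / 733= -122212 / 304195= -0.40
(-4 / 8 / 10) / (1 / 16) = -4 / 5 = -0.80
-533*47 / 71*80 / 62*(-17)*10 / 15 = 34069360 / 6603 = 5159.68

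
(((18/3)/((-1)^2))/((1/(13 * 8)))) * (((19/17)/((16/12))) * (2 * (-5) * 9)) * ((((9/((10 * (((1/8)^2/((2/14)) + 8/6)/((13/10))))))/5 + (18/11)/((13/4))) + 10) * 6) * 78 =-304291131513408/1294975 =-234978382.99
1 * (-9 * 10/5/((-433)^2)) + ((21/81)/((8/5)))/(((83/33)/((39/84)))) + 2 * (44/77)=36789266989/31372159392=1.17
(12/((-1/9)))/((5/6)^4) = -139968/625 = -223.95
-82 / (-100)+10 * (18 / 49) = 4.49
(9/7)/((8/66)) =297/28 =10.61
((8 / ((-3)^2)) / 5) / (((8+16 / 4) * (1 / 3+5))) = 1 / 360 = 0.00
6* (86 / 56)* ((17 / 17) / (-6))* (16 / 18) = -1.37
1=1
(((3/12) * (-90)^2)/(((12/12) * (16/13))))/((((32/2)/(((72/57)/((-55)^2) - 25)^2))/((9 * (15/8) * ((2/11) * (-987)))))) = -57933898904892352797/297673784320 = -194622106.33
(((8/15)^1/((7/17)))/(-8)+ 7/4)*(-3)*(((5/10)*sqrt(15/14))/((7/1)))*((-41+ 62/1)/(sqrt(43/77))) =-2001*sqrt(14190)/24080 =-9.90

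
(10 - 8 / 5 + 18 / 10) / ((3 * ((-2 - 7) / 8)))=-136 / 45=-3.02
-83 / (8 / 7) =-581 / 8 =-72.62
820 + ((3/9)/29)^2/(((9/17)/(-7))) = 55859101/68121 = 820.00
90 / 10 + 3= 12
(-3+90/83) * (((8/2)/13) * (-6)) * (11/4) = 10494/1079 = 9.73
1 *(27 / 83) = 27 / 83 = 0.33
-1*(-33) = 33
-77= -77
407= 407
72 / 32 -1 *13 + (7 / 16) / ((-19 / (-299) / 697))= 1455553 / 304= 4788.00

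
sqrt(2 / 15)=sqrt(30) / 15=0.37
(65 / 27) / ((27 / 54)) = 130 / 27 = 4.81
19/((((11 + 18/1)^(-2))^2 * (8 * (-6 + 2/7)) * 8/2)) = -94068373/1280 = -73490.92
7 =7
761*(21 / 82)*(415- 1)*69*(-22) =-5021645706 / 41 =-122479163.56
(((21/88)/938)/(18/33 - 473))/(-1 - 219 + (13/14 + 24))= 21/7607451752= 0.00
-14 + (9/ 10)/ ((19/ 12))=-1276/ 95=-13.43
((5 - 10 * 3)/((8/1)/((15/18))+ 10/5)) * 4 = -250/29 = -8.62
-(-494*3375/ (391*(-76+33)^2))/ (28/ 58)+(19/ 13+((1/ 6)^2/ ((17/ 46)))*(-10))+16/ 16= 3840929914/ 592103421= 6.49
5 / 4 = 1.25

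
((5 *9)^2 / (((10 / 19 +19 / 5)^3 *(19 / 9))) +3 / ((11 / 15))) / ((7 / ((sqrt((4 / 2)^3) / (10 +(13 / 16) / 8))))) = 38465195520 *sqrt(2) / 85335492011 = 0.64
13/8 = 1.62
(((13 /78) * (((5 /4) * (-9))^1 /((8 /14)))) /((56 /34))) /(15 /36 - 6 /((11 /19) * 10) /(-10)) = -3.83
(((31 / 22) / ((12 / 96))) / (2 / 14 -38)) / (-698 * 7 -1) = 868 / 14245605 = 0.00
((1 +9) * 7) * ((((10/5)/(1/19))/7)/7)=380/7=54.29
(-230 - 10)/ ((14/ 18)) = -2160/ 7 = -308.57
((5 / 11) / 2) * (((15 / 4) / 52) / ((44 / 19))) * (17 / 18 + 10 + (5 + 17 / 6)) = 6175 / 46464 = 0.13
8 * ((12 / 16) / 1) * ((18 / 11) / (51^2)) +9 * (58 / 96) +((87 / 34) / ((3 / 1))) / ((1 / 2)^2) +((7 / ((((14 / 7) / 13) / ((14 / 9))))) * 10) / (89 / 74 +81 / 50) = 44326432457 / 170750448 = 259.60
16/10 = 8/5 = 1.60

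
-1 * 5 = -5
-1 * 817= -817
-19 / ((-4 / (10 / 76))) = 0.62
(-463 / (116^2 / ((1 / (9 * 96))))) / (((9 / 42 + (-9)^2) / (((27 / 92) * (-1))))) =3241 / 22520822784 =0.00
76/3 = 25.33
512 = 512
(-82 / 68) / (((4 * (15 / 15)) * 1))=-0.30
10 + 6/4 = 23/2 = 11.50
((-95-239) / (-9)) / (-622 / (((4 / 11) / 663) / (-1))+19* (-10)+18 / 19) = 12692 / 387784377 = 0.00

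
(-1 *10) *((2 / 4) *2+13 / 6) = -95 / 3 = -31.67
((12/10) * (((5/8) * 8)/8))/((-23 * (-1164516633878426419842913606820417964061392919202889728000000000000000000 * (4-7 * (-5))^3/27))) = 3/235376760106043061684329069864970160567944982400964883382272000000000000000000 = 0.00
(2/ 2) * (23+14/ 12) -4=20.17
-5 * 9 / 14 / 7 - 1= -143 / 98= -1.46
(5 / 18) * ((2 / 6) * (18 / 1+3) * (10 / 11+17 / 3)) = 7595 / 594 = 12.79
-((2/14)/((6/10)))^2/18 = -0.00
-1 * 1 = -1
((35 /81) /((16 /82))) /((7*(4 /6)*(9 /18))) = 0.95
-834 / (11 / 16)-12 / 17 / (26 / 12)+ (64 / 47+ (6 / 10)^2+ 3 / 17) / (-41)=-1213.46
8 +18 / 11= 9.64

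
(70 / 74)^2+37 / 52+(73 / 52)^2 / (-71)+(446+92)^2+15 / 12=76074179959119 / 262826096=289446.83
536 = 536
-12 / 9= -4 / 3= -1.33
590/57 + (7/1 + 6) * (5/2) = 4885/114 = 42.85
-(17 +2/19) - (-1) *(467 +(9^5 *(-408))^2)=11028057492041764/19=580424078528513.89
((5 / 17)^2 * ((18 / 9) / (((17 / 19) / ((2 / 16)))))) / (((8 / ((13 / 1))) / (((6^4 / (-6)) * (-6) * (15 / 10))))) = 1500525 / 19652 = 76.35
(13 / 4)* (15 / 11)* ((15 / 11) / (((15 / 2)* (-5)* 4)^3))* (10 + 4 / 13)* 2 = -67 / 1815000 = -0.00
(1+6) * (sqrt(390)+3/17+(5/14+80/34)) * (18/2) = 6183/34+63 * sqrt(390) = 1426.00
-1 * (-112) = 112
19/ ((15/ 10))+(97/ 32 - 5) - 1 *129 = -11357/ 96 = -118.30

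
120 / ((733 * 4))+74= 54272 / 733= 74.04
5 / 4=1.25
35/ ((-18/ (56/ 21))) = -140/ 27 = -5.19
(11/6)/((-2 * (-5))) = 11/60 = 0.18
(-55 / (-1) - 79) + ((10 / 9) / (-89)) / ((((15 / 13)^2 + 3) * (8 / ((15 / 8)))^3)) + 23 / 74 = -2494838055453 / 105315303424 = -23.69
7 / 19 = 0.37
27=27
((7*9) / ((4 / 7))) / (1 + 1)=441 / 8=55.12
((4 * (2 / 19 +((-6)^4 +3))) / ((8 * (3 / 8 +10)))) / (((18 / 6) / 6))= 197464 / 1577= 125.21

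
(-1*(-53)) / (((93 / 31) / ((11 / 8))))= 583 / 24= 24.29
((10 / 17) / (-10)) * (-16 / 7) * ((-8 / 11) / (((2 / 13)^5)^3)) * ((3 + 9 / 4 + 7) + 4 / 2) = -2917595901803173149 / 1340416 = -2176634643128.08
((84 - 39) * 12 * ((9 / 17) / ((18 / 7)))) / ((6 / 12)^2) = 7560 / 17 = 444.71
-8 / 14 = -4 / 7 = -0.57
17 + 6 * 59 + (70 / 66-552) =-5938 / 33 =-179.94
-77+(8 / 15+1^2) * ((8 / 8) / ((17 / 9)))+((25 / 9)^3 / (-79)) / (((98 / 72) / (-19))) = -1929618776 / 26651835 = -72.40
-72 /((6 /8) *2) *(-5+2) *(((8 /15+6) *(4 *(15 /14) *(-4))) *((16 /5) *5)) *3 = -774144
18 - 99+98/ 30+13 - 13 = -1166/ 15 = -77.73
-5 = -5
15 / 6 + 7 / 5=39 / 10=3.90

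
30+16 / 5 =166 / 5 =33.20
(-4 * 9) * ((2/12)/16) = -3/8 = -0.38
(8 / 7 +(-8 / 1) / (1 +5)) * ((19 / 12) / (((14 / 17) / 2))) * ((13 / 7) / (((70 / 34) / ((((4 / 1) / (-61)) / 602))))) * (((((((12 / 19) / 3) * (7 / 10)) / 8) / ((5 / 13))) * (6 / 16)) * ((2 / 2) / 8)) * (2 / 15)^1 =48841 / 2267216280000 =0.00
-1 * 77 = -77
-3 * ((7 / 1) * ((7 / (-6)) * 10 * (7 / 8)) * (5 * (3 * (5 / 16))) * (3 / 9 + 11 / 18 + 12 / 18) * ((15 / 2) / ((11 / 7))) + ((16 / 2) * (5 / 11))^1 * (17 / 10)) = 43413677 / 5632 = 7708.39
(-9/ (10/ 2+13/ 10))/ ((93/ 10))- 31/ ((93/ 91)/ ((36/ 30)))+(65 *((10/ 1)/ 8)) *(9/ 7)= 884197/ 13020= 67.91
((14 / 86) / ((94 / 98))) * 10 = 3430 / 2021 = 1.70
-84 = -84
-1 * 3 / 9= -1 / 3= -0.33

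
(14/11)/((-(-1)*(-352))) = -7/1936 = -0.00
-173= -173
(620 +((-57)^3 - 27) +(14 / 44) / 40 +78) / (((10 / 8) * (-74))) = 162379353 / 81400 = 1994.83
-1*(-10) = 10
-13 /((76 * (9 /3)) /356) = -1157 /57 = -20.30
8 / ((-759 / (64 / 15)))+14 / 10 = 15427 / 11385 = 1.36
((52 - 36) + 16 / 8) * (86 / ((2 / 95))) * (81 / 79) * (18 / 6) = 226174.56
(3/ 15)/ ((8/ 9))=9/ 40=0.22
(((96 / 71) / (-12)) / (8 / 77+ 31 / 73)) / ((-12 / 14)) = 157388 / 632823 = 0.25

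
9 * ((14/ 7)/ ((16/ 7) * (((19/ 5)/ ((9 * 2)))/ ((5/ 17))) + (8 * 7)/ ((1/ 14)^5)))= 14175/ 23718039692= 0.00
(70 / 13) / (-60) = -7 / 78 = -0.09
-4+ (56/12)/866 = -3.99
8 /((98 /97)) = 388 /49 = 7.92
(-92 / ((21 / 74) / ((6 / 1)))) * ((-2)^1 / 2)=13616 / 7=1945.14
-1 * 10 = -10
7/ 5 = 1.40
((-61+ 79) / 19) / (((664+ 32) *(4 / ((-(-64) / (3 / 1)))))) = 4 / 551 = 0.01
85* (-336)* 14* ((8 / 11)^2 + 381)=-18458613600 / 121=-152550525.62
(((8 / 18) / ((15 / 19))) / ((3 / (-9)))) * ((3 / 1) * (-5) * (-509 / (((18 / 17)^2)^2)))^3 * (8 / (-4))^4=-36495054217016299898452775 / 6025163444928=-6057106093567.96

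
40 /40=1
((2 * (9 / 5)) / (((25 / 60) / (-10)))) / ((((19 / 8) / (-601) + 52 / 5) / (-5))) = 1153920 / 27769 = 41.55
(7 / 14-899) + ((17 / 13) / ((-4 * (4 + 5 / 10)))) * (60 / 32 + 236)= -1714343 / 1872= -915.78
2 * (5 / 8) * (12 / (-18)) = -5 / 6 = -0.83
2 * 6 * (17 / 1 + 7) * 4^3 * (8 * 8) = 1179648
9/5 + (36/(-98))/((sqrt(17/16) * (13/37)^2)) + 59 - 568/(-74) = 12668/185 - 98568 * sqrt(17)/140777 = 65.59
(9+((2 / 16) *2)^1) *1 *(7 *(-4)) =-259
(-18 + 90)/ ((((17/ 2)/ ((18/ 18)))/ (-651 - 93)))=-107136/ 17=-6302.12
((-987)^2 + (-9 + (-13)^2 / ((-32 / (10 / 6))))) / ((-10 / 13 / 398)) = -48386479661 / 96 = -504025829.80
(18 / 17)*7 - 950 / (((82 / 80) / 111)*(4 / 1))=-17921334 / 697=-25712.10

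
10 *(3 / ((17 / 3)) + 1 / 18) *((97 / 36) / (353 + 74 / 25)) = 2170375 / 49015692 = 0.04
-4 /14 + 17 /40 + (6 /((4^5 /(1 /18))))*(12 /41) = 51203 /367360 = 0.14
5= 5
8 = 8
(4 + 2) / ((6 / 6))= 6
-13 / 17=-0.76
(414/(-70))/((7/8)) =-1656/245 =-6.76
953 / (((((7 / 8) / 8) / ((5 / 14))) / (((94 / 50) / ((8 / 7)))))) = 179164 / 35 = 5118.97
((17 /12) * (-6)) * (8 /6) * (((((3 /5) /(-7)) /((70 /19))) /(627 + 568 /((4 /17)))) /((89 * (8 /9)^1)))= 2907 /2652360200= 0.00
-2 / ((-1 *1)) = 2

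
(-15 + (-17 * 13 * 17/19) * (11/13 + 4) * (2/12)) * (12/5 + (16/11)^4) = -1670943354/1390895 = -1201.34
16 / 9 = 1.78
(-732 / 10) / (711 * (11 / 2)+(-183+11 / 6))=-549 / 27970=-0.02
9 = 9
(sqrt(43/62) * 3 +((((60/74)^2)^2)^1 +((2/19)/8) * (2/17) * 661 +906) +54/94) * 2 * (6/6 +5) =18 * sqrt(2666)/31 +310019251244646/28451638141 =10926.34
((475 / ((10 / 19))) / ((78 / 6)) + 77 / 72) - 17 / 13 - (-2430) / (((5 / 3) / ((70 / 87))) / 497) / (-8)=-1976351027 / 27144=-72809.87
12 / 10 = 6 / 5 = 1.20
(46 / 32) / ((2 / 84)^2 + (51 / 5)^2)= 253575 / 18352756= 0.01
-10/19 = -0.53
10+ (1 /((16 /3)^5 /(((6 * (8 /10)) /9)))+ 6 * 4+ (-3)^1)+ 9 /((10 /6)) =4771037 /131072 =36.40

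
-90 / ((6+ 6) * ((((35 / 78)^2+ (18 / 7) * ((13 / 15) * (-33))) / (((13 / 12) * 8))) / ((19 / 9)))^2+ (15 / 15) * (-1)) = -3073731278436000 / 6551183607817187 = -0.47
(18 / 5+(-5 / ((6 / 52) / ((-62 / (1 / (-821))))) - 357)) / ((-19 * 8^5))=33091601 / 9338880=3.54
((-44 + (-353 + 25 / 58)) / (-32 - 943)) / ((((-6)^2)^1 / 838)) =3212473 / 339300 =9.47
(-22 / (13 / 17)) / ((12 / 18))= -561 / 13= -43.15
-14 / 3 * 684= -3192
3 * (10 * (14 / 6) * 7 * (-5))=-2450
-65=-65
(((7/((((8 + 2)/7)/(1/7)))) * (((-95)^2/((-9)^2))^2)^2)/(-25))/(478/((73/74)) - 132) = -27120627231096875/2215700823312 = -12240.20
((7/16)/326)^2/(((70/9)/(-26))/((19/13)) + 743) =8379/3455735031808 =0.00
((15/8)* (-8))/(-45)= 1/3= 0.33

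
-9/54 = -1/6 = -0.17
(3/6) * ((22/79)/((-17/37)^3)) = -557183/388127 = -1.44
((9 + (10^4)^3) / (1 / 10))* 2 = 20000000000180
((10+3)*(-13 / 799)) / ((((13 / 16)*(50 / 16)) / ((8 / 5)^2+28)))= -1271296 / 499375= -2.55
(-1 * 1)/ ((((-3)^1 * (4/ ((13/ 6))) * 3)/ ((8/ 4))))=13/ 108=0.12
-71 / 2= -35.50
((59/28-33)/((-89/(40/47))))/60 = 865/175686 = 0.00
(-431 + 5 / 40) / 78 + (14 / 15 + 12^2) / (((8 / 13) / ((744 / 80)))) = 11360861 / 5200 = 2184.78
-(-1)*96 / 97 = 96 / 97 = 0.99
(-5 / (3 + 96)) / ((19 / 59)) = -295 / 1881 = -0.16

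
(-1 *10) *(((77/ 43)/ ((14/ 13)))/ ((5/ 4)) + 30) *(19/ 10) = -595.27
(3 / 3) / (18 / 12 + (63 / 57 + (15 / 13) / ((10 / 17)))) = 247 / 1128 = 0.22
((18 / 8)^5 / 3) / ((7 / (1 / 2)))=19683 / 14336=1.37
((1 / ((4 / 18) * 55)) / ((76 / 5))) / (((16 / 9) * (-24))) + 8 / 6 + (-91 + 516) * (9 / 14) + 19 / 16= 1239245705 / 4494336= 275.73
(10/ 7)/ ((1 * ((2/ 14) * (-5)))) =-2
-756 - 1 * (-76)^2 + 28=-6504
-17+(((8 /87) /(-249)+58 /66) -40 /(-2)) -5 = -267265 /238293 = -1.12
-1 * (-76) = 76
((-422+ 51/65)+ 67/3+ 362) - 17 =-10507/195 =-53.88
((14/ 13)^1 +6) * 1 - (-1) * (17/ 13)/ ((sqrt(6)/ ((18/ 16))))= 51 * sqrt(6)/ 208 +92/ 13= 7.68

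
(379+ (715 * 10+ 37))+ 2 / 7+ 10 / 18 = 476711 / 63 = 7566.84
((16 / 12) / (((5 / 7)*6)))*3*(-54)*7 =-1764 / 5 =-352.80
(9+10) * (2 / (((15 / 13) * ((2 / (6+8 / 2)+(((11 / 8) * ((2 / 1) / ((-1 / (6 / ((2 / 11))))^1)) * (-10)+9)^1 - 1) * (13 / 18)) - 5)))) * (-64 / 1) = -379392 / 118151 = -3.21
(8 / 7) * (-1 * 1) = -8 / 7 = -1.14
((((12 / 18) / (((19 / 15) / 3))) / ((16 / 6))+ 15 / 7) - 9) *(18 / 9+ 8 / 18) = -12221 / 798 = -15.31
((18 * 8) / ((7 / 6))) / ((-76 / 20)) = -4320 / 133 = -32.48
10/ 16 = 5/ 8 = 0.62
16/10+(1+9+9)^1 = 20.60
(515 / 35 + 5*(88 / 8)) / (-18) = -244 / 63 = -3.87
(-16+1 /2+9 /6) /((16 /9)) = -63 /8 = -7.88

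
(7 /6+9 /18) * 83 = 415 /3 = 138.33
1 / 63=0.02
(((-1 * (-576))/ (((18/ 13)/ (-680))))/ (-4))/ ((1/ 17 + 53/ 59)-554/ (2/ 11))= -70932160/ 3055181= -23.22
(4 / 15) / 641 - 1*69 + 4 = -624971 / 9615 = -65.00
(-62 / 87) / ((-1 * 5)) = 62 / 435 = 0.14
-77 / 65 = -1.18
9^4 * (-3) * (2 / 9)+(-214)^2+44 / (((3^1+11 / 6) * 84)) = 8408688 / 203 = 41422.11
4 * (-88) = -352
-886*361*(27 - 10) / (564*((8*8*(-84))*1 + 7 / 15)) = 13593455 / 7579502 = 1.79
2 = 2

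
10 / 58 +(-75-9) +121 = 1078 / 29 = 37.17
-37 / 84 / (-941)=37 / 79044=0.00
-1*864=-864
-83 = -83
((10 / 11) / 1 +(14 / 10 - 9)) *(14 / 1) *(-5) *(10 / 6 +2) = 5152 / 3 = 1717.33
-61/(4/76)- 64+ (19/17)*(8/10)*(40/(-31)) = -645129/527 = -1224.15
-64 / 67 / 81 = -64 / 5427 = -0.01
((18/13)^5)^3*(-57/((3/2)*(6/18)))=-769117030278430261248/51185893014090757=-15025.96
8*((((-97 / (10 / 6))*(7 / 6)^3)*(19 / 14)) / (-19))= 4753 / 90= 52.81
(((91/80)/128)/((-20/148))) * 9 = -30303/51200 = -0.59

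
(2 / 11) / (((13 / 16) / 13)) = 32 / 11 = 2.91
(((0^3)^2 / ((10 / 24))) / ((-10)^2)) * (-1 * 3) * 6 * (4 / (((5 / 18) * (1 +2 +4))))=0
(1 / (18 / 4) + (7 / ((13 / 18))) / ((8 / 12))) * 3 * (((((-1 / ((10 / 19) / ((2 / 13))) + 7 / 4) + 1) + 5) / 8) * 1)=3348653 / 81120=41.28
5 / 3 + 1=8 / 3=2.67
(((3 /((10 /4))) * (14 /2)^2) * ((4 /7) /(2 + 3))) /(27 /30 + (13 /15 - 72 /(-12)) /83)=83664 /12235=6.84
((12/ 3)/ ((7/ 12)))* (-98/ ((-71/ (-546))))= -366912/ 71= -5167.77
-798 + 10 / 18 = -7177 / 9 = -797.44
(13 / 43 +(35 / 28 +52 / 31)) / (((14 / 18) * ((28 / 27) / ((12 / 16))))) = 3.00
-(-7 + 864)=-857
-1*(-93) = 93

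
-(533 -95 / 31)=-16428 / 31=-529.94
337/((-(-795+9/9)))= 337/794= 0.42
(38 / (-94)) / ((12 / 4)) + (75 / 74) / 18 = -1637 / 20868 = -0.08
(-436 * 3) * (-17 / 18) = 1235.33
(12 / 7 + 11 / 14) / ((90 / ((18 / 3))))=1 / 6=0.17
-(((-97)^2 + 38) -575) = -8872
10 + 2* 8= 26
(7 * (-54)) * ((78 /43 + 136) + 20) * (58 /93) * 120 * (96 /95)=-114260170752 /25327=-4511397.75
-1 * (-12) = 12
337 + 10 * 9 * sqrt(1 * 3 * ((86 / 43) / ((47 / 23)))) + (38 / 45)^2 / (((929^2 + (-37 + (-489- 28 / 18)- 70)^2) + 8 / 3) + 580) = 90 * sqrt(6486) / 47 + 833033679869 / 2471910025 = 491.22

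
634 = 634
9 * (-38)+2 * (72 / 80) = -1701 / 5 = -340.20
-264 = -264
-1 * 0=0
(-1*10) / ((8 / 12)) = -15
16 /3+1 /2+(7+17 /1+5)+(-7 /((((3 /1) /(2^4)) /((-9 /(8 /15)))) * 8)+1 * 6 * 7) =1867 /12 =155.58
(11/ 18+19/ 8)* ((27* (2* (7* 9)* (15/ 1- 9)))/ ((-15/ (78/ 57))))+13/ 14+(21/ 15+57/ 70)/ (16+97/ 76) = -277386801/ 49894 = -5559.52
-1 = -1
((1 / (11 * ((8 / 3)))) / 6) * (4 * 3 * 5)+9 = 411 / 44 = 9.34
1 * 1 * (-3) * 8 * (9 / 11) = -216 / 11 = -19.64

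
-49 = -49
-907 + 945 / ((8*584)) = -4236559 / 4672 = -906.80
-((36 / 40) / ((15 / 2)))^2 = -9 / 625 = -0.01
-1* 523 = -523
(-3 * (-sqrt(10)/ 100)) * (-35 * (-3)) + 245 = 63 * sqrt(10)/ 20 + 245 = 254.96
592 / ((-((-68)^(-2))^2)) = -12657774592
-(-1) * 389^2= 151321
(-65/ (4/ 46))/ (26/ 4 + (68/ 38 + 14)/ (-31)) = -880555/ 7057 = -124.78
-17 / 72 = -0.24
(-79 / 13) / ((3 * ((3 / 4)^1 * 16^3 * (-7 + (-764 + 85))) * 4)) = 79 / 328753152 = 0.00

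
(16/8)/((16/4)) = 1/2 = 0.50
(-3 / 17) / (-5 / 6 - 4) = 18 / 493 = 0.04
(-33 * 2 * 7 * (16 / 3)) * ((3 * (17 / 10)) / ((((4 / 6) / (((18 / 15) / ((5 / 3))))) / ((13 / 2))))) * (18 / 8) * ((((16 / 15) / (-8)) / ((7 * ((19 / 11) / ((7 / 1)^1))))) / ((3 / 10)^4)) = 1891573.89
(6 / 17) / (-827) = -6 / 14059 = -0.00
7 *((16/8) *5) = 70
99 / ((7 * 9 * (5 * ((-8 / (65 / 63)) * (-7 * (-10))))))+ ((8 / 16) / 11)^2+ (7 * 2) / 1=418394677 / 29882160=14.00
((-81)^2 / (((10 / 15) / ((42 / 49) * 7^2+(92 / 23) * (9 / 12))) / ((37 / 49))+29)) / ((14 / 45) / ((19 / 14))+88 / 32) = 112080906900 / 1476926117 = 75.89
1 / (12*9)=1 / 108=0.01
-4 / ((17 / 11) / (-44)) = 1936 / 17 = 113.88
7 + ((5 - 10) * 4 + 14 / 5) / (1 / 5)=-79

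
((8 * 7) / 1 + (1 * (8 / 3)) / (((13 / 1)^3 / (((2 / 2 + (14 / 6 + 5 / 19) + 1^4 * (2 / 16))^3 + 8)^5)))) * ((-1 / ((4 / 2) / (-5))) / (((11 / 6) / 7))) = 91371352834342241844309877396144732072066417015 / 10538415998705623683335358103162340769792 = 8670311.82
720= 720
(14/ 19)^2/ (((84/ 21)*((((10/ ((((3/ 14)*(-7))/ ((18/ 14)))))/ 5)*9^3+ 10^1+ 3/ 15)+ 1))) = -1715/ 15648628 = -0.00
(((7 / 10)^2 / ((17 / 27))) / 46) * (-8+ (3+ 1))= -1323 / 19550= -0.07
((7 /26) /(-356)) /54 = -7 /499824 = -0.00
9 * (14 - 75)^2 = 33489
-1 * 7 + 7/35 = -34/5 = -6.80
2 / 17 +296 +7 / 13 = 65561 / 221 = 296.66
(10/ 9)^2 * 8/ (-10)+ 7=487/ 81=6.01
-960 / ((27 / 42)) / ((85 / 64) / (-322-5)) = 367676.24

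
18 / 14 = 1.29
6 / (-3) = -2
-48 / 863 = -0.06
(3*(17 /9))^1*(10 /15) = 34 /9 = 3.78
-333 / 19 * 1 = -333 / 19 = -17.53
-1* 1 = -1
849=849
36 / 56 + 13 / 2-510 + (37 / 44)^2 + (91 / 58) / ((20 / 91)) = -972716851 / 1965040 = -495.01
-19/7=-2.71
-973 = -973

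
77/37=2.08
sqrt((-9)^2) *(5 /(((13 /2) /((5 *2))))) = 900 /13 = 69.23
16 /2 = 8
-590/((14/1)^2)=-295/98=-3.01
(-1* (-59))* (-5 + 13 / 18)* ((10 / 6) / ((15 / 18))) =-4543 / 9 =-504.78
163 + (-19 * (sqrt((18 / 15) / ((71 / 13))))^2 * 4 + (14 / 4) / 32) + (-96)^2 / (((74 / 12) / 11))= 13942655081 / 840640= 16585.76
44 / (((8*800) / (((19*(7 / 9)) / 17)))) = 1463 / 244800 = 0.01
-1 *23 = -23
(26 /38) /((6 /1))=13 /114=0.11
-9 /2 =-4.50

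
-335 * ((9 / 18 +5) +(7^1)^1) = -8375 / 2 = -4187.50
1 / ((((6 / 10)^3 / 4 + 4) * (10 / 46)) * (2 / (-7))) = -8050 / 2027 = -3.97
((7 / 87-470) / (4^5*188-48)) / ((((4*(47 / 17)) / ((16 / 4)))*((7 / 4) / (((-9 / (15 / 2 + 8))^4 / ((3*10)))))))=-1013326038 / 529956472169845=-0.00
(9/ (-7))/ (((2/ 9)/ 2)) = -81/ 7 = -11.57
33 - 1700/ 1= -1667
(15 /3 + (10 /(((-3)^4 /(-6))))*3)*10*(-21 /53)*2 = -3500 /159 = -22.01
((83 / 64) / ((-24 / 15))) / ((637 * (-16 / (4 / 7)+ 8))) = 83 / 1304576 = 0.00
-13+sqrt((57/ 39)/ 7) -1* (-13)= sqrt(1729)/ 91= 0.46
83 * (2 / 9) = 166 / 9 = 18.44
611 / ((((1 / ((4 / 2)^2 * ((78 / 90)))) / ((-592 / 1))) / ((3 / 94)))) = -40019.20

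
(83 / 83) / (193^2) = 1 / 37249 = 0.00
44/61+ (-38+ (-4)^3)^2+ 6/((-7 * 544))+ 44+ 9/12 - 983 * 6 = 528625901/116144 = 4551.47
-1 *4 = -4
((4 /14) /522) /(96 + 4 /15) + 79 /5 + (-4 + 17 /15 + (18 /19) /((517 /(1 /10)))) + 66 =179434734377 /2273238660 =78.93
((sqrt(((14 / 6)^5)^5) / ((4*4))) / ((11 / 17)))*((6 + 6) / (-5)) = -235301882417*sqrt(21) / 116917020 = -9222.68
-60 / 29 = -2.07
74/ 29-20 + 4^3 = 1350/ 29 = 46.55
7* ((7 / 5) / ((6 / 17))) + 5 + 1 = 1013 / 30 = 33.77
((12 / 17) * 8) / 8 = 12 / 17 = 0.71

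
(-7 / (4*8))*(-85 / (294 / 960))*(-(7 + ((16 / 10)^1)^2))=-4063 / 7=-580.43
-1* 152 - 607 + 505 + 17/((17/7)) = -247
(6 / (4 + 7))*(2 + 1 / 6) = 13 / 11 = 1.18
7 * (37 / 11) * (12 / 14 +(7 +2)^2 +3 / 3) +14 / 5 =107454 / 55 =1953.71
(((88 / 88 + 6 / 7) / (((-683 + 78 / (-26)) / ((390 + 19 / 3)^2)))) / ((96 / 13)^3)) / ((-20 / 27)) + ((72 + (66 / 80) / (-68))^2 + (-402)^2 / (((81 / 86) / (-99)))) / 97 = -694987707922533441139 / 3969942139699200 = -175062.43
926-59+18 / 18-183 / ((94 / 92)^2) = 1530184 / 2209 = 692.70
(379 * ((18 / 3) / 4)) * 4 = 2274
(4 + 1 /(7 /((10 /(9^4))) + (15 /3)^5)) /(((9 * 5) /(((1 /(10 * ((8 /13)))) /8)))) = 222963 /123483200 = 0.00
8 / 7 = 1.14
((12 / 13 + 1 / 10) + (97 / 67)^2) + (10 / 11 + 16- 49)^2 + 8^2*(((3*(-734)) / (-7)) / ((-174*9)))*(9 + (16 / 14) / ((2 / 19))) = 702271944715613 / 903056484330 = 777.66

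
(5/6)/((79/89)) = 445/474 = 0.94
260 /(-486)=-130 /243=-0.53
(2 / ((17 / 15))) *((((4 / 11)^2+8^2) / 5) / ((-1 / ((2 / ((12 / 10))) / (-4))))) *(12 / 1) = 232800 / 2057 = 113.17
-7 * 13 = -91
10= 10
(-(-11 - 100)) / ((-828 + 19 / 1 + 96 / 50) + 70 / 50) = -925 / 6714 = -0.14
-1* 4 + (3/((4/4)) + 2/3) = -1/3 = -0.33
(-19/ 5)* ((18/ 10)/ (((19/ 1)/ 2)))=-18/ 25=-0.72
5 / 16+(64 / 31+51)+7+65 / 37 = 1140279 / 18352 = 62.13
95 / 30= 19 / 6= 3.17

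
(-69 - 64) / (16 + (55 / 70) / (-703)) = -1308986 / 157461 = -8.31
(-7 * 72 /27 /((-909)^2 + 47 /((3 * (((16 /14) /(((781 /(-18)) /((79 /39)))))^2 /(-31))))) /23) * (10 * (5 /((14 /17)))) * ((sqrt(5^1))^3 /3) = -16296499200 * sqrt(5) /130108718826949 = -0.00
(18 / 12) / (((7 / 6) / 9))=81 / 7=11.57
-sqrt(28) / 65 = -2 * sqrt(7) / 65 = -0.08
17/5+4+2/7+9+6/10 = 121/7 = 17.29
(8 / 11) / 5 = 8 / 55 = 0.15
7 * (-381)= -2667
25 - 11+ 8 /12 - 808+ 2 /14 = -16657 /21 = -793.19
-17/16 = -1.06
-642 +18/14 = -4485/7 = -640.71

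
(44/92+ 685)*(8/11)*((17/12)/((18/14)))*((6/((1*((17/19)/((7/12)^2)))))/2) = 51373511/81972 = 626.72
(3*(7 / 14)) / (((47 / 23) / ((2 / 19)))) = 69 / 893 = 0.08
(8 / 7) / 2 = 0.57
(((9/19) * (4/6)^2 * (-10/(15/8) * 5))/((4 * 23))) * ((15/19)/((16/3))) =-75/8303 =-0.01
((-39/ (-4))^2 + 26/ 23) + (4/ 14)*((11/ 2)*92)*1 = 620209/ 2576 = 240.76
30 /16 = 15 /8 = 1.88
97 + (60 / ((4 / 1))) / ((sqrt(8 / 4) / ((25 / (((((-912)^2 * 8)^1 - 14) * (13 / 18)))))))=3375 * sqrt(2) / 86501194 + 97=97.00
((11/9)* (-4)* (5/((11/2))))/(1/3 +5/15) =-6.67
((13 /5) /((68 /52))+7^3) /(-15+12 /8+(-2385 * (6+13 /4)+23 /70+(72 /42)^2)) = -5747504 /367710901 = -0.02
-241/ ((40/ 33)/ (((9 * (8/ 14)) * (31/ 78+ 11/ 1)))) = -3030093/ 260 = -11654.20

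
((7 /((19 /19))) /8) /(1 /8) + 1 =8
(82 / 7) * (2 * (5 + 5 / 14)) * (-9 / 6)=-9225 / 49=-188.27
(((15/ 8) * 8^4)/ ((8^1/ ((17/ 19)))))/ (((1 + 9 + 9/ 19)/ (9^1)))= 146880/ 199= 738.09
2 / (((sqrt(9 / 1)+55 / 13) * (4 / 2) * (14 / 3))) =39 / 1316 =0.03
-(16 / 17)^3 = -4096 / 4913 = -0.83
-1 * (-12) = 12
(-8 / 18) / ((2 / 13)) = -26 / 9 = -2.89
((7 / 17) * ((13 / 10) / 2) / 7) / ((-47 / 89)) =-1157 / 15980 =-0.07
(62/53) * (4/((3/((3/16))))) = 31/106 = 0.29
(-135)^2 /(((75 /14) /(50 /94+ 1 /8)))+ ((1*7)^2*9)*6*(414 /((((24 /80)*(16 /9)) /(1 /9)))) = 43325037 /188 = 230452.32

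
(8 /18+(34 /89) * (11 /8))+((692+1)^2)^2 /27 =27369173440559 /3204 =8542188963.97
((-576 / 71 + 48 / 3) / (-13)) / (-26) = 280 / 11999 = 0.02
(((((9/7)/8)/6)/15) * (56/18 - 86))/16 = -373/40320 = -0.01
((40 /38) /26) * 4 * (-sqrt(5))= -40 * sqrt(5) /247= -0.36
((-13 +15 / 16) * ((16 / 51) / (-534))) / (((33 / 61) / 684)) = 447374 / 49929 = 8.96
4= 4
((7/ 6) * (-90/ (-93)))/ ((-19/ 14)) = -490/ 589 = -0.83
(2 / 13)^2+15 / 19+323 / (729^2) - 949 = -1618039111795 / 1706457051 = -948.19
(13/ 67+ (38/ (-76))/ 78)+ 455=4757621/ 10452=455.19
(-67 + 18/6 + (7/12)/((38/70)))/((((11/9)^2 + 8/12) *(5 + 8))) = -387369/172900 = -2.24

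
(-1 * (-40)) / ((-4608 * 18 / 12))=-5 / 864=-0.01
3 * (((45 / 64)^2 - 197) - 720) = -11262021 / 4096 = -2749.52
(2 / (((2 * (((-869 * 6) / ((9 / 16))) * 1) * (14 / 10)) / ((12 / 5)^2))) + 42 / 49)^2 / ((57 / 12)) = 2715764769 / 17576372275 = 0.15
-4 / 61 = -0.07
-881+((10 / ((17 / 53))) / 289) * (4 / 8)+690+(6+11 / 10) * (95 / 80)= -143471243 / 786080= -182.51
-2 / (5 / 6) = -12 / 5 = -2.40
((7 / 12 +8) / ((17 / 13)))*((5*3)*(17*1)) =6695 / 4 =1673.75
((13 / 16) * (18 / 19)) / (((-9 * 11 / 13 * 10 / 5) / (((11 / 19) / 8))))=-169 / 46208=-0.00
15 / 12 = 5 / 4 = 1.25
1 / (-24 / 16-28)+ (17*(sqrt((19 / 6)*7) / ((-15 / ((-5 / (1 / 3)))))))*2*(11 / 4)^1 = -2 / 59+ 187*sqrt(798) / 12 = 440.18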